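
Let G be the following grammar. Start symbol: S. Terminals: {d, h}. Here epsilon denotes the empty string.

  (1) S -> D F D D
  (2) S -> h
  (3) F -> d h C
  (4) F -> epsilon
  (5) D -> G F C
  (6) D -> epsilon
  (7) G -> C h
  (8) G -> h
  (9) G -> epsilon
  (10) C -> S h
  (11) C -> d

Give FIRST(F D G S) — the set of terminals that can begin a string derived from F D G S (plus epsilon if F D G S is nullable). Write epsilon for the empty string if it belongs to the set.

{epsilon, d, h}

FIRST(F) = {epsilon, d}
FIRST(S) = {epsilon, d, h}  (via D F D D)
FIRST(C) = {d, h}  (via S h)
FIRST(G) = {epsilon, d, h}  (via C h)
FIRST(D) = {epsilon, d, h}  (via G F C)
FIRST(F D G S): take FIRST of each symbol in turn, carrying on past any symbol whose FIRST contains epsilon; result {epsilon, d, h}.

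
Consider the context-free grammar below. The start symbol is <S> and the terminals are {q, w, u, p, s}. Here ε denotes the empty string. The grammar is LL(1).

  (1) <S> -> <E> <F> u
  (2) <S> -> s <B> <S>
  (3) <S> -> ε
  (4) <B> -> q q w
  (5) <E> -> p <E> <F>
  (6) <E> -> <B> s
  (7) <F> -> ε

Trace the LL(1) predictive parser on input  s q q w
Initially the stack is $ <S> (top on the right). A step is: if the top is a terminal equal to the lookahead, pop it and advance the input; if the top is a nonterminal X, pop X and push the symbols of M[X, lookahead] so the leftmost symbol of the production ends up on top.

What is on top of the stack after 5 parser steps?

     Stack        Input      Action
  1  $ <S>        s q q w $  expand <S> -> s <B> <S>
  2  $ <S> <B> s  s q q w $  match s
  3  $ <S> <B>    q q w $    expand <B> -> q q w
  4  $ <S> w q q  q q w $    match q
  5  $ <S> w q    q w $      match q
Stack after step 5: $ <S> w (top = w).

w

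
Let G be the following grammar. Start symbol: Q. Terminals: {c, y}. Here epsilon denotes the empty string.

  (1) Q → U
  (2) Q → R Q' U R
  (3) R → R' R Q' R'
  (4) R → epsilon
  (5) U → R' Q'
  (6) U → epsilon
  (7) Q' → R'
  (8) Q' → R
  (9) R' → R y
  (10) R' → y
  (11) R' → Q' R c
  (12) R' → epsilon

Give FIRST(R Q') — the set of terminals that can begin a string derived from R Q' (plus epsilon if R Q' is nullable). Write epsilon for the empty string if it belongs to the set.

FIRST(Q): from Q→U we get {epsilon, c, y}; from Q→R Q' U R we get {epsilon, c, y}. So FIRST(Q) = {epsilon, c, y}.
FIRST(R): from R→R' R Q' R' we get {epsilon, c, y}; from R→epsilon we get {epsilon}. So FIRST(R) = {epsilon, c, y}.
FIRST(U): from U→R' Q' we get {epsilon, c, y}; from U→epsilon we get {epsilon}. So FIRST(U) = {epsilon, c, y}.
FIRST(Q'): from Q'→R' we get {epsilon, c, y}; from Q'→R we get {epsilon, c, y}. So FIRST(Q') = {epsilon, c, y}.
FIRST(R'): from R'→R y we get {c, y}; from R'→y we get {y}; from R'→Q' R c we get {c, y}; from R'→epsilon we get {epsilon}. So FIRST(R') = {epsilon, c, y}.
FIRST(R Q'): take FIRST of each symbol in turn, carrying on past any symbol whose FIRST contains epsilon; result {epsilon, c, y}.

{epsilon, c, y}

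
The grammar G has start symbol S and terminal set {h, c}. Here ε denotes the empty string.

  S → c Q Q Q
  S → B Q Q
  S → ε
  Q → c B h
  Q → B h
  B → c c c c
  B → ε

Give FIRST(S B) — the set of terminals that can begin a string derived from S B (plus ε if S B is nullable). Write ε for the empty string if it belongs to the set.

FIRST(B) = {ε, c}
FIRST(Q) = {c, h}  (via B h)
FIRST(S) = {ε, c, h}  (via B Q Q)
FIRST(S B): take FIRST of each symbol in turn, carrying on past any symbol whose FIRST contains ε; result {ε, c, h}.

{ε, c, h}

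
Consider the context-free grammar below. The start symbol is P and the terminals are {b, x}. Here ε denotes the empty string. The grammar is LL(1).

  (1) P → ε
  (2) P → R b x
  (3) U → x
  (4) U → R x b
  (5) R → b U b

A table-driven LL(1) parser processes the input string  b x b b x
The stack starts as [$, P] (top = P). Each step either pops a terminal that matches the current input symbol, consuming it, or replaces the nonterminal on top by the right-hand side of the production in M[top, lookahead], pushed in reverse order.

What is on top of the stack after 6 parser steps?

b

     Stack        Input        Action
  1  $ P          b x b b x $  expand P → R b x
  2  $ x b R      b x b b x $  expand R → b U b
  3  $ x b b U b  b x b b x $  match b
  4  $ x b b U    x b b x $    expand U → x
  5  $ x b b x    x b b x $    match x
  6  $ x b b      b b x $      match b
Stack after step 6: $ x b (top = b).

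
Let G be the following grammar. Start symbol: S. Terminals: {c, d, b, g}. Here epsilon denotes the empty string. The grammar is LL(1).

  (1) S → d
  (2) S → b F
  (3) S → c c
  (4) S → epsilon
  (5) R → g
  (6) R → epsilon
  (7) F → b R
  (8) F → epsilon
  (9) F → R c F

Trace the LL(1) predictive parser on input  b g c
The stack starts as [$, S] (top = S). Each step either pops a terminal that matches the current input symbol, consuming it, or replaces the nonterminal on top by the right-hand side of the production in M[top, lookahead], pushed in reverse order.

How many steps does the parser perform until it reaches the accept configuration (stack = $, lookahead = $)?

7

     Stack    Input    Action
  1  $ S      b g c $  expand S → b F
  2  $ F b    b g c $  match b
  3  $ F      g c $    expand F → R c F
  4  $ F c R  g c $    expand R → g
  5  $ F c g  g c $    match g
  6  $ F c    c $      match c
  7  $ F      $        expand F → epsilon
Accept reached after 7 steps.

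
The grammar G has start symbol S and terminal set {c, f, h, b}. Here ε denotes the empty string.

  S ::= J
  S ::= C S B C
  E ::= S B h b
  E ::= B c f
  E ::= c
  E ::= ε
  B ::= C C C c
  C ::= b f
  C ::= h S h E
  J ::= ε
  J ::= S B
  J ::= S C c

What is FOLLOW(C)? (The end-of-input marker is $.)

{$, b, c, h}

FIRST(C): from C::=b f we get {b}; from C::=h S h E we get {h}. So FIRST(C) = {b, h}.
FIRST(B): from B::=C C C c we get {b, h}. So FIRST(B) = {b, h}.
FIRST(S): from S::=J we get {ε, b, h}; from S::=C S B C we get {b, h}. So FIRST(S) = {ε, b, h}.
FIRST(E): from E::=S B h b we get {b, h}; from E::=B c f we get {b, h}; from E::=c we get {c}; from E::=ε we get {ε}. So FIRST(E) = {ε, b, c, h}.
FIRST(J): from J::=ε we get {ε}; from J::=S B we get {b, h}; from J::=S C c we get {b, h}. So FIRST(J) = {ε, b, h}.
FOLLOW(S) includes $ since S is the start symbol.
FOLLOW(S): in S::=C S B C, S is followed by B C with FIRST {b, h}; in E::=S B h b, S is followed by B h b with FIRST {b, h}; in C::=h S h E, S is followed by h E with FIRST {h}; in J::=S B, S is followed by B with FIRST {b, h}; in J::=S C c, S is followed by C c with FIRST {b, h}. Thus FOLLOW(S) = {$, b, h}.
FOLLOW(C): in S::=C S B C (occurrence 1), C is followed by S B C with FIRST {b, h}; in S::=C S B C (occurrence 2), the suffix after C is empty, so FOLLOW(C) ⊇ FOLLOW(S) = {$, b, h}; in B::=C C C c (occurrence 1), C is followed by C C c with FIRST {b, h}; in B::=C C C c (occurrence 2), C is followed by C c with FIRST {b, h}; in B::=C C C c (occurrence 3), C is followed by c with FIRST {c}; in J::=S C c, C is followed by c with FIRST {c}. Thus FOLLOW(C) = {$, b, c, h}.
FOLLOW(E): in C::=h S h E, the suffix after E is empty, so FOLLOW(E) ⊇ FOLLOW(C) = {$, b, c, h}. Thus FOLLOW(E) = {$, b, c, h}.
FOLLOW(J): in S::=J, the suffix after J is empty, so FOLLOW(J) ⊇ FOLLOW(S) = {$, b, h}. Thus FOLLOW(J) = {$, b, h}.
FOLLOW(B): in S::=C S B C, B is followed by C with FIRST {b, h}; in E::=S B h b, B is followed by h b with FIRST {h}; in E::=B c f, B is followed by c f with FIRST {c}; in J::=S B, the suffix after B is empty, so FOLLOW(B) ⊇ FOLLOW(J) = {$, b, h}. Thus FOLLOW(B) = {$, b, c, h}.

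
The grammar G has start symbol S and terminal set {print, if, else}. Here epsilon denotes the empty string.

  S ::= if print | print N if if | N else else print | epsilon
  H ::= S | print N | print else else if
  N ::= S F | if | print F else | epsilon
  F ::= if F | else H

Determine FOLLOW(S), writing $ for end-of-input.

{$, else, if}

FIRST(F): from F::=if F we get {if}; from F::=else H we get {else}. So FIRST(F) = {else, if}.
FIRST(S): from S::=if print we get {if}; from S::=print N if if we get {print}; from S::=N else else print we get {else, if, print}; from S::=epsilon we get {epsilon}. So FIRST(S) = {epsilon, else, if, print}.
FIRST(H): from H::=S we get {epsilon, else, if, print}; from H::=print N we get {print}; from H::=print else else if we get {print}. So FIRST(H) = {epsilon, else, if, print}.
FIRST(N): from N::=S F we get {else, if, print}; from N::=if we get {if}; from N::=print F else we get {print}; from N::=epsilon we get {epsilon}. So FIRST(N) = {epsilon, else, if, print}.
FOLLOW(S) includes $ since S is the start symbol.
FOLLOW(S): in H::=S, the suffix after S is empty, so FOLLOW(S) ⊇ FOLLOW(H) = {else, if}; in N::=S F, S is followed by F with FIRST {else, if}. Thus FOLLOW(S) = {$, else, if}.
FOLLOW(H): in F::=else H, the suffix after H is empty, so FOLLOW(H) ⊇ FOLLOW(F) = {else, if}. Thus FOLLOW(H) = {else, if}.
FOLLOW(N): in S::=print N if if, N is followed by if if with FIRST {if}; in S::=N else else print, N is followed by else else print with FIRST {else}; in H::=print N, the suffix after N is empty, so FOLLOW(N) ⊇ FOLLOW(H) = {else, if}. Thus FOLLOW(N) = {else, if}.
FOLLOW(F): in N::=S F, the suffix after F is empty, so FOLLOW(F) ⊇ FOLLOW(N) = {else, if}; in N::=print F else, F is followed by else with FIRST {else}; in F::=if F, the suffix after F is empty (adds nothing new). Thus FOLLOW(F) = {else, if}.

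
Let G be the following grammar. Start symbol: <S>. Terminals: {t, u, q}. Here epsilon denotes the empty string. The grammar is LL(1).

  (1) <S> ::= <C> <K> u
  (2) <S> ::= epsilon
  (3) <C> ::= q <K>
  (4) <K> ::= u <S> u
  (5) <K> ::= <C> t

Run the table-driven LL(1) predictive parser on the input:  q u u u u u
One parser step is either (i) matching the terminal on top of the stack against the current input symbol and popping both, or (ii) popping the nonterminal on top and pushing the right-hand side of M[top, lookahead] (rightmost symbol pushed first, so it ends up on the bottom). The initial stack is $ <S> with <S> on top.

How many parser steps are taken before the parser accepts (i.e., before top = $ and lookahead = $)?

12

step 1: stack=$ <S>  input=q u u u u u $  — expand <S> ::= <C> <K> u
step 2: stack=$ u <K> <C>  input=q u u u u u $  — expand <C> ::= q <K>
step 3: stack=$ u <K> <K> q  input=q u u u u u $  — match q
step 4: stack=$ u <K> <K>  input=u u u u u $  — expand <K> ::= u <S> u
step 5: stack=$ u <K> u <S> u  input=u u u u u $  — match u
step 6: stack=$ u <K> u <S>  input=u u u u $  — expand <S> ::= epsilon
step 7: stack=$ u <K> u  input=u u u u $  — match u
step 8: stack=$ u <K>  input=u u u $  — expand <K> ::= u <S> u
step 9: stack=$ u u <S> u  input=u u u $  — match u
step 10: stack=$ u u <S>  input=u u $  — expand <S> ::= epsilon
step 11: stack=$ u u  input=u u $  — match u
step 12: stack=$ u  input=u $  — match u
Accept reached after 12 steps.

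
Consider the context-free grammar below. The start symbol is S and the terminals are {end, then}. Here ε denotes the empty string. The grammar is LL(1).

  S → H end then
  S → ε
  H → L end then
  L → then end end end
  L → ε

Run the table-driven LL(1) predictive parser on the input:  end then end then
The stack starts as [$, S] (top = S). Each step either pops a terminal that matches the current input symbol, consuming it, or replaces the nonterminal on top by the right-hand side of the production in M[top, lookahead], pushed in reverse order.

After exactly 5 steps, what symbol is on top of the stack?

end

step 1: stack=$ S  input=end then end then $  — expand S → H end then
step 2: stack=$ then end H  input=end then end then $  — expand H → L end then
step 3: stack=$ then end then end L  input=end then end then $  — expand L → ε
step 4: stack=$ then end then end  input=end then end then $  — match end
step 5: stack=$ then end then  input=then end then $  — match then
Stack after step 5: $ then end (top = end).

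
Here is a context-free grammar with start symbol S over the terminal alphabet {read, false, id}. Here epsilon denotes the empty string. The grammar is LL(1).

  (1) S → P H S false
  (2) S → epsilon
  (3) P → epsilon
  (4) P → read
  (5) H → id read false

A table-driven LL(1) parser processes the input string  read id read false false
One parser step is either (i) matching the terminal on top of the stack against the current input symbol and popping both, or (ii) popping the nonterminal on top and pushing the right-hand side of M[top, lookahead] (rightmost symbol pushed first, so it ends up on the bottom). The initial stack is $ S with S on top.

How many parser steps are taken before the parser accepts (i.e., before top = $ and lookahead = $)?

9

     Stack                    Input                       Action
  1  $ S                      read id read false false $  expand S → P H S false
  2  $ false S H P            read id read false false $  expand P → read
  3  $ false S H read         read id read false false $  match read
  4  $ false S H              id read false false $       expand H → id read false
  5  $ false S false read id  id read false false $       match id
  6  $ false S false read     read false false $          match read
  7  $ false S false          false false $               match false
  8  $ false S                false $                     expand S → epsilon
  9  $ false                  false $                     match false
Accept reached after 9 steps.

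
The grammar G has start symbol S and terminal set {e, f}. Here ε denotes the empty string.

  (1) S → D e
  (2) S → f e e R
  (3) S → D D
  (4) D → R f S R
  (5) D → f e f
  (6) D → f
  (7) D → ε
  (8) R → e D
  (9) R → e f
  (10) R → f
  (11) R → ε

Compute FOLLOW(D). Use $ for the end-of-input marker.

FIRST(R): from R→e D we get {e}; from R→e f we get {e}; from R→f we get {f}; from R→ε we get {ε}. So FIRST(R) = {ε, e, f}.
FIRST(D): from D→R f S R we get {e, f}; from D→f e f we get {f}; from D→f we get {f}; from D→ε we get {ε}. So FIRST(D) = {ε, e, f}.
FIRST(S): from S→D e we get {e, f}; from S→f e e R we get {f}; from S→D D we get {ε, e, f}. So FIRST(S) = {ε, e, f}.
FOLLOW(S) includes $ since S is the start symbol.
FOLLOW(S): in D→R f S R, S is followed by R with FIRST {ε, e, f}; in D→R f S R, the suffix after S is nullable, so FOLLOW(S) ⊇ FOLLOW(D) = {$, e, f}. Thus FOLLOW(S) = {$, e, f}.
FOLLOW(D): in S→D e, D is followed by e with FIRST {e}; in S→D D (occurrence 1), D is followed by D with FIRST {ε, e, f}; in S→D D (occurrence 1), the suffix after D is nullable, so FOLLOW(D) ⊇ FOLLOW(S) = {$, e, f}; in S→D D (occurrence 2), the suffix after D is empty, so FOLLOW(D) ⊇ FOLLOW(S) = {$, e, f}; in R→e D, the suffix after D is empty, so FOLLOW(D) ⊇ FOLLOW(R) = {$, e, f}. Thus FOLLOW(D) = {$, e, f}.
FOLLOW(R): in S→f e e R, the suffix after R is empty, so FOLLOW(R) ⊇ FOLLOW(S) = {$, e, f}; in D→R f S R (occurrence 1), R is followed by f S R with FIRST {f}; in D→R f S R (occurrence 2), the suffix after R is empty, so FOLLOW(R) ⊇ FOLLOW(D) = {$, e, f}. Thus FOLLOW(R) = {$, e, f}.

{$, e, f}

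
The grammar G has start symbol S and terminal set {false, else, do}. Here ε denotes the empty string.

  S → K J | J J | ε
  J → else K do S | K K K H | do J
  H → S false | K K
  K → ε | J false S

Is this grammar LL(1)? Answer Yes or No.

FIRST(S) = {ε, do, else, false}
FIRST(J) = {ε, do, else, false}
FIRST(H) = {ε, do, else, false}
FIRST(K) = {ε, do, else, false}
FOLLOW(S) = {$, do, else, false}
FOLLOW(J) = {$, do, else, false}
FOLLOW(H) = {$, do, else, false}
FOLLOW(K) = {$, do, else, false}
Cell M[H, do] receives both H → S false and H → K K — the grammar is not LL(1).

No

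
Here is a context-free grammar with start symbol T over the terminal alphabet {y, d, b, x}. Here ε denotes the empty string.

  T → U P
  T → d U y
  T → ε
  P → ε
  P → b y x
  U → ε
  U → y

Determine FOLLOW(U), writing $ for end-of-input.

{$, b, y}

FIRST(P): from P→ε we get {ε}; from P→b y x we get {b}. So FIRST(P) = {ε, b}.
FIRST(U): from U→ε we get {ε}; from U→y we get {y}. So FIRST(U) = {ε, y}.
FIRST(T): from T→U P we get {ε, b, y}; from T→d U y we get {d}; from T→ε we get {ε}. So FIRST(T) = {ε, b, d, y}.
FOLLOW(T) includes $ since T is the start symbol.
FOLLOW(T): T appears on no right-hand side. Thus FOLLOW(T) = {$}.
FOLLOW(P): in T→U P, the suffix after P is empty, so FOLLOW(P) ⊇ FOLLOW(T) = {$}. Thus FOLLOW(P) = {$}.
FOLLOW(U): in T→U P, U is followed by P with FIRST {ε, b}; in T→U P, the suffix after U is nullable, so FOLLOW(U) ⊇ FOLLOW(T) = {$}; in T→d U y, U is followed by y with FIRST {y}. Thus FOLLOW(U) = {$, b, y}.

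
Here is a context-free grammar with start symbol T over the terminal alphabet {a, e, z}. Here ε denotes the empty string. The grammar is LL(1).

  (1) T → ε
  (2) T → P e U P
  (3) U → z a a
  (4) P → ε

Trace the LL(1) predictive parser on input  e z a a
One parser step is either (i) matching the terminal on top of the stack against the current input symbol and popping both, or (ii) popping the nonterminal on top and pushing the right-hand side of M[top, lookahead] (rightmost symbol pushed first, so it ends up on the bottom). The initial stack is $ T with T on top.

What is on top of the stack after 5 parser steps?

a

step 1: stack=$ T  input=e z a a $  — expand T → P e U P
step 2: stack=$ P U e P  input=e z a a $  — expand P → ε
step 3: stack=$ P U e  input=e z a a $  — match e
step 4: stack=$ P U  input=z a a $  — expand U → z a a
step 5: stack=$ P a a z  input=z a a $  — match z
Stack after step 5: $ P a a (top = a).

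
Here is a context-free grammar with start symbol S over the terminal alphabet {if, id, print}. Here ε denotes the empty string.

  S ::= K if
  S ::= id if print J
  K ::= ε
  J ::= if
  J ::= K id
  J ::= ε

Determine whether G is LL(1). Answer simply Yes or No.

FIRST(S) = {id, if}
FIRST(K) = {ε}
FIRST(J) = {ε, id, if}
FOLLOW(S) = {$}
FOLLOW(K) = {id, if}
FOLLOW(J) = {$}
Each cell of M receives at most one production.

Yes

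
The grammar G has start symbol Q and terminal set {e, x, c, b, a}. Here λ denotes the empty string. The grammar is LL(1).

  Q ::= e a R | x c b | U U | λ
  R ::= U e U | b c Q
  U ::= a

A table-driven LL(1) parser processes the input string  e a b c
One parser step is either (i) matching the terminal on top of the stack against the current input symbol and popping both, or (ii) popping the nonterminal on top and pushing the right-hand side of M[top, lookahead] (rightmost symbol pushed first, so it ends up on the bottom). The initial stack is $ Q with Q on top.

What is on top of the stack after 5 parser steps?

step 1: stack=$ Q  input=e a b c $  — expand Q ::= e a R
step 2: stack=$ R a e  input=e a b c $  — match e
step 3: stack=$ R a  input=a b c $  — match a
step 4: stack=$ R  input=b c $  — expand R ::= b c Q
step 5: stack=$ Q c b  input=b c $  — match b
Stack after step 5: $ Q c (top = c).

c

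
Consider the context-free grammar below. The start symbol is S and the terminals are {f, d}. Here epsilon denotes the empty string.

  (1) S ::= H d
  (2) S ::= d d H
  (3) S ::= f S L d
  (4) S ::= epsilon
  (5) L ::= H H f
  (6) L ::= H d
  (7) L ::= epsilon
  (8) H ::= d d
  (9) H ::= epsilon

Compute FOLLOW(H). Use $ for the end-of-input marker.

FIRST(H): from H::=d d we get {d}; from H::=epsilon we get {epsilon}. So FIRST(H) = {epsilon, d}.
FIRST(S): from S::=H d we get {d}; from S::=d d H we get {d}; from S::=f S L d we get {f}; from S::=epsilon we get {epsilon}. So FIRST(S) = {epsilon, d, f}.
FIRST(L): from L::=H H f we get {d, f}; from L::=H d we get {d}; from L::=epsilon we get {epsilon}. So FIRST(L) = {epsilon, d, f}.
FOLLOW(S) includes $ since S is the start symbol.
FOLLOW(S): in S::=f S L d, S is followed by L d with FIRST {d, f}. Thus FOLLOW(S) = {$, d, f}.
FOLLOW(L): in S::=f S L d, L is followed by d with FIRST {d}. Thus FOLLOW(L) = {d}.
FOLLOW(H): in S::=H d, H is followed by d with FIRST {d}; in S::=d d H, the suffix after H is empty, so FOLLOW(H) ⊇ FOLLOW(S) = {$, d, f}; in L::=H H f (occurrence 1), H is followed by H f with FIRST {d, f}; in L::=H H f (occurrence 2), H is followed by f with FIRST {f}; in L::=H d, H is followed by d with FIRST {d}. Thus FOLLOW(H) = {$, d, f}.

{$, d, f}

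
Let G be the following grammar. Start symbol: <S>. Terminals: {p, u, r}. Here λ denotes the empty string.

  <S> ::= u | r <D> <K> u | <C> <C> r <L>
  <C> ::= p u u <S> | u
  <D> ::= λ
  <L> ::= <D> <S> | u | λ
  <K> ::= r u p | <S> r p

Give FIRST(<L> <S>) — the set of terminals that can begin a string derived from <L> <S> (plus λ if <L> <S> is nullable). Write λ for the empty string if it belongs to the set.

{p, r, u}

FIRST(<C>): from <C>::=p u u <S> we get {p}; from <C>::=u we get {u}. So FIRST(<C>) = {p, u}.
FIRST(<D>): from <D>::=λ we get {λ}. So FIRST(<D>) = {λ}.
FIRST(<S>): from <S>::=u we get {u}; from <S>::=r <D> <K> u we get {r}; from <S>::=<C> <C> r <L> we get {p, u}. So FIRST(<S>) = {p, r, u}.
FIRST(<L>): from <L>::=<D> <S> we get {p, r, u}; from <L>::=u we get {u}; from <L>::=λ we get {λ}. So FIRST(<L>) = {λ, p, r, u}.
FIRST(<K>): from <K>::=r u p we get {r}; from <K>::=<S> r p we get {p, r, u}. So FIRST(<K>) = {p, r, u}.
FIRST(<L> <S>): take FIRST of each symbol in turn, carrying on past any symbol whose FIRST contains λ; result {p, r, u}.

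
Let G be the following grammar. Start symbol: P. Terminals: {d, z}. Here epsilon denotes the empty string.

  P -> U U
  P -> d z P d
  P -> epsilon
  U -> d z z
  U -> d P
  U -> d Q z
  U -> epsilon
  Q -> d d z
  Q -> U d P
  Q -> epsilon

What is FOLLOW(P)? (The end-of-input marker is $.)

{$, d, z}

FIRST(U) = {epsilon, d}
FIRST(P) = {epsilon, d}  (via U U)
FIRST(Q) = {epsilon, d}  (via U d P)
FOLLOW(P) includes $ since P is the start symbol.
FOLLOW(Q): in U->d Q z, Q is followed by z with FIRST {z}. Thus FOLLOW(Q) = {z}.
FOLLOW(P): in P->d z P d, P is followed by d with FIRST {d}; in U->d P, the suffix after P is empty, so FOLLOW(P) ⊇ FOLLOW(U) = {$, d, z}; in Q->U d P, the suffix after P is empty, so FOLLOW(P) ⊇ FOLLOW(Q) = {z}. Thus FOLLOW(P) = {$, d, z}.
FOLLOW(U): in P->U U (occurrence 1), U is followed by U with FIRST {epsilon, d}; in P->U U (occurrence 1), the suffix after U is nullable, so FOLLOW(U) ⊇ FOLLOW(P) = {$, d, z}; in P->U U (occurrence 2), the suffix after U is empty, so FOLLOW(U) ⊇ FOLLOW(P) = {$, d, z}; in Q->U d P, U is followed by d P with FIRST {d}. Thus FOLLOW(U) = {$, d, z}.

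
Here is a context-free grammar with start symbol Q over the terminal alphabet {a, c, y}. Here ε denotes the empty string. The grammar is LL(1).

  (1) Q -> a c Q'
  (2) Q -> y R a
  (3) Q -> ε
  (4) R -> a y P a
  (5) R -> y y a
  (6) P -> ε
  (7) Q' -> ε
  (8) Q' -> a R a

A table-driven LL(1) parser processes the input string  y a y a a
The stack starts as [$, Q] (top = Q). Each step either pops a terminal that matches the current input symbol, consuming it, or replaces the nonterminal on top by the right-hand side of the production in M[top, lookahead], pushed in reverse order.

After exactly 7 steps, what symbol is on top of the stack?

a

     Stack        Input        Action
  1  $ Q          y a y a a $  expand Q -> y R a
  2  $ a R y      y a y a a $  match y
  3  $ a R        a y a a $    expand R -> a y P a
  4  $ a a P y a  a y a a $    match a
  5  $ a a P y    y a a $      match y
  6  $ a a P      a a $        expand P -> ε
  7  $ a a        a a $        match a
Stack after step 7: $ a (top = a).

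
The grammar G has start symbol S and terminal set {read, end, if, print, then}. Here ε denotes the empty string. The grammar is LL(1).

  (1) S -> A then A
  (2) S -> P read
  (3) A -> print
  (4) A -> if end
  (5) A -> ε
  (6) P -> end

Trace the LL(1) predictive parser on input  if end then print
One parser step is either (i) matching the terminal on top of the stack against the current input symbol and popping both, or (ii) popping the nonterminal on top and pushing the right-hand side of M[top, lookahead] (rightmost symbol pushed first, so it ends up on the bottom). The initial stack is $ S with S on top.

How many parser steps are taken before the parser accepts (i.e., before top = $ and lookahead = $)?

     Stack            Input                Action
  1  $ S              if end then print $  expand S -> A then A
  2  $ A then A       if end then print $  expand A -> if end
  3  $ A then end if  if end then print $  match if
  4  $ A then end     end then print $     match end
  5  $ A then         then print $         match then
  6  $ A              print $              expand A -> print
  7  $ print          print $              match print
Accept reached after 7 steps.

7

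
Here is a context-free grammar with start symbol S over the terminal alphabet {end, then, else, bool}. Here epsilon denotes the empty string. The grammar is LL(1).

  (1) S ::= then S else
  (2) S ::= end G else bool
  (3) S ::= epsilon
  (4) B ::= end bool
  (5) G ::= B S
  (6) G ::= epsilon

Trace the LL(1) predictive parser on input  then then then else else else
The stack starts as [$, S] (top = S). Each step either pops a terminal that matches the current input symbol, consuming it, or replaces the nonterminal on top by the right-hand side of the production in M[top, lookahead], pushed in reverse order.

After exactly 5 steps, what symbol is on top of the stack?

then

step 1: stack=$ S  input=then then then else else else $  — expand S ::= then S else
step 2: stack=$ else S then  input=then then then else else else $  — match then
step 3: stack=$ else S  input=then then else else else $  — expand S ::= then S else
step 4: stack=$ else else S then  input=then then else else else $  — match then
step 5: stack=$ else else S  input=then else else else $  — expand S ::= then S else
Stack after step 5: $ else else else S then (top = then).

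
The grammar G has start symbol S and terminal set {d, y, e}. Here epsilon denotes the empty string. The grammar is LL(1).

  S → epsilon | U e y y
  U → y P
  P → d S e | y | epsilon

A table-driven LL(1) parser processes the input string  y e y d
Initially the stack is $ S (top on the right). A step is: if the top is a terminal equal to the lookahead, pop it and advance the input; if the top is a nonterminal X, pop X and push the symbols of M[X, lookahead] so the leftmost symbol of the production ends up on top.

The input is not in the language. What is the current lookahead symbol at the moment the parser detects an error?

d

     Stack        Input      Action
  1  $ S          y e y d $  expand S → U e y y
  2  $ y y e U    y e y d $  expand U → y P
  3  $ y y e P y  y e y d $  match y
  4  $ y y e P    e y d $    expand P → epsilon
  5  $ y y e      e y d $    match e
  6  $ y y        y d $      match y
  7  $ y          d $        error: top is terminal y but lookahead is d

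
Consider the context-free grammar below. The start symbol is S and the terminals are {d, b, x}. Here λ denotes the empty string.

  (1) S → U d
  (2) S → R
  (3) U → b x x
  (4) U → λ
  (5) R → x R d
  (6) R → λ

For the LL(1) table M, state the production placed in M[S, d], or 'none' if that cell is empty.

S → U d

FIRST(U): from U→b x x we get {b}; from U→λ we get {λ}. So FIRST(U) = {λ, b}.
FIRST(R): from R→x R d we get {x}; from R→λ we get {λ}. So FIRST(R) = {λ, x}.
FIRST(S): from S→U d we get {b, d}; from S→R we get {λ, x}. So FIRST(S) = {λ, b, d, x}.
FOLLOW(S) includes $ since S is the start symbol.
FOLLOW(S): S appears on no right-hand side. Thus FOLLOW(S) = {$}.
For S → U d: FIRST(U d) = {b, d}, so it goes in M[S, t] for t ∈ {b, d}.
For S → R: FIRST(R) = {λ, x}, so it goes in M[S, t] for t ∈ {x}; since λ ∈ FIRST, also for every t ∈ FOLLOW(S) = {$}.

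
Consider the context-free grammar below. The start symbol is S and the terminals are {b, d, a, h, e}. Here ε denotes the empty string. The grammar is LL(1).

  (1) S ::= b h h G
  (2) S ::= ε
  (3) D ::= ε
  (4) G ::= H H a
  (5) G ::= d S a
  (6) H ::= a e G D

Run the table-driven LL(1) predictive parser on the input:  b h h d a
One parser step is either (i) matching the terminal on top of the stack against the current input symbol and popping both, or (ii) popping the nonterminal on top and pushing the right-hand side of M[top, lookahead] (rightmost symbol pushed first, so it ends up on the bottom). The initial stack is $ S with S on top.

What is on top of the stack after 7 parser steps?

step 1: stack=$ S  input=b h h d a $  — expand S ::= b h h G
step 2: stack=$ G h h b  input=b h h d a $  — match b
step 3: stack=$ G h h  input=h h d a $  — match h
step 4: stack=$ G h  input=h d a $  — match h
step 5: stack=$ G  input=d a $  — expand G ::= d S a
step 6: stack=$ a S d  input=d a $  — match d
step 7: stack=$ a S  input=a $  — expand S ::= ε
Stack after step 7: $ a (top = a).

a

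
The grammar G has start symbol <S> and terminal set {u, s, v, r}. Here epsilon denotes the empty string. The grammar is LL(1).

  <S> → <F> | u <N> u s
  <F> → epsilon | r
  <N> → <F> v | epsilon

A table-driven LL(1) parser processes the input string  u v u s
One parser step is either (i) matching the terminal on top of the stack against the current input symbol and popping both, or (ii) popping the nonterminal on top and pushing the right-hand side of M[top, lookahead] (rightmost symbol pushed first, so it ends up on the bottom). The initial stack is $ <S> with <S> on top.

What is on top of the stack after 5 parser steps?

step 1: stack=$ <S>  input=u v u s $  — expand <S> → u <N> u s
step 2: stack=$ s u <N> u  input=u v u s $  — match u
step 3: stack=$ s u <N>  input=v u s $  — expand <N> → <F> v
step 4: stack=$ s u v <F>  input=v u s $  — expand <F> → epsilon
step 5: stack=$ s u v  input=v u s $  — match v
Stack after step 5: $ s u (top = u).

u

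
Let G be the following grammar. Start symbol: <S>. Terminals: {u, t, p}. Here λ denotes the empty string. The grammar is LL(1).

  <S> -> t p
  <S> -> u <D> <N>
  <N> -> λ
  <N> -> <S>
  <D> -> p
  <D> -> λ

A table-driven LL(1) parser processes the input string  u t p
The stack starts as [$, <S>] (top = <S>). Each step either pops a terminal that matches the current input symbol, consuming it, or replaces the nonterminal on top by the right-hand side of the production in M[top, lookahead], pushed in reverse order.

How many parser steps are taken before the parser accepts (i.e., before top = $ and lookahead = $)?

7

step 1: stack=$ <S>  input=u t p $  — expand <S> -> u <D> <N>
step 2: stack=$ <N> <D> u  input=u t p $  — match u
step 3: stack=$ <N> <D>  input=t p $  — expand <D> -> λ
step 4: stack=$ <N>  input=t p $  — expand <N> -> <S>
step 5: stack=$ <S>  input=t p $  — expand <S> -> t p
step 6: stack=$ p t  input=t p $  — match t
step 7: stack=$ p  input=p $  — match p
Accept reached after 7 steps.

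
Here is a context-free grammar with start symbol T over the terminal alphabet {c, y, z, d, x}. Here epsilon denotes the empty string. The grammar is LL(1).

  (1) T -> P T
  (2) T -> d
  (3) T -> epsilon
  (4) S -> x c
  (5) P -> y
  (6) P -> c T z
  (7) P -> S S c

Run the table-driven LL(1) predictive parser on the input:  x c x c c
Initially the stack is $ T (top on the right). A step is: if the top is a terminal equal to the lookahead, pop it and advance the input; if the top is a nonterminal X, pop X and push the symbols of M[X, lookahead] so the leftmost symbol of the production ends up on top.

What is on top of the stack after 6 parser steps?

x

     Stack        Input        Action
  1  $ T          x c x c c $  expand T -> P T
  2  $ T P        x c x c c $  expand P -> S S c
  3  $ T c S S    x c x c c $  expand S -> x c
  4  $ T c S c x  x c x c c $  match x
  5  $ T c S c    c x c c $    match c
  6  $ T c S      x c c $      expand S -> x c
Stack after step 6: $ T c c x (top = x).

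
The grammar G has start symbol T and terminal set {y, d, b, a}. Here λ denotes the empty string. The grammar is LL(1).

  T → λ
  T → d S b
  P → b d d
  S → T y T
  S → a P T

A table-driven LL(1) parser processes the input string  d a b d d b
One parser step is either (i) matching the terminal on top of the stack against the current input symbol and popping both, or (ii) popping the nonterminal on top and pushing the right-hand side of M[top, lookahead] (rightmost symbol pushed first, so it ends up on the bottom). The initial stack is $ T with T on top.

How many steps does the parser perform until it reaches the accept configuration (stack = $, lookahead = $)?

10

step 1: stack=$ T  input=d a b d d b $  — expand T → d S b
step 2: stack=$ b S d  input=d a b d d b $  — match d
step 3: stack=$ b S  input=a b d d b $  — expand S → a P T
step 4: stack=$ b T P a  input=a b d d b $  — match a
step 5: stack=$ b T P  input=b d d b $  — expand P → b d d
step 6: stack=$ b T d d b  input=b d d b $  — match b
step 7: stack=$ b T d d  input=d d b $  — match d
step 8: stack=$ b T d  input=d b $  — match d
step 9: stack=$ b T  input=b $  — expand T → λ
step 10: stack=$ b  input=b $  — match b
Accept reached after 10 steps.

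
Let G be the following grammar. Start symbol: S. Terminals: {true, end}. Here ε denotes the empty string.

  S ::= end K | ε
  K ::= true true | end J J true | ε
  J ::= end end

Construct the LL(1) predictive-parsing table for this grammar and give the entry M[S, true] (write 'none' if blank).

FIRST(S): from S::=end K we get {end}; from S::=ε we get {ε}. So FIRST(S) = {ε, end}.
FIRST(K): from K::=true true we get {true}; from K::=end J J true we get {end}; from K::=ε we get {ε}. So FIRST(K) = {ε, end, true}.
FIRST(J): from J::=end end we get {end}. So FIRST(J) = {end}.
FOLLOW(S) includes $ since S is the start symbol.
FOLLOW(S): S appears on no right-hand side. Thus FOLLOW(S) = {$}.
For S ::= end K: FIRST(end K) = {end}, so it goes in M[S, t] for t ∈ {end}.
For S ::= ε: FIRST(ε) = {ε}, so it goes in M[S, t] for t ∈ {}; since ε ∈ FIRST, also for every t ∈ FOLLOW(S) = {$}.
None of these place a production in M[S, true].

none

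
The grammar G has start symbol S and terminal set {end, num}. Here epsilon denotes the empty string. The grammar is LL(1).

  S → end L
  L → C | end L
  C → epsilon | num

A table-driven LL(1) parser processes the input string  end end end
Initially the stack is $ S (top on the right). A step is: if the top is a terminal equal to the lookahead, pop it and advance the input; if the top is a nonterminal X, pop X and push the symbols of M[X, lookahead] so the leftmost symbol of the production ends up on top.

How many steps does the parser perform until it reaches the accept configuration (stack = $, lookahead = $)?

8

     Stack    Input          Action
  1  $ S      end end end $  expand S → end L
  2  $ L end  end end end $  match end
  3  $ L      end end $      expand L → end L
  4  $ L end  end end $      match end
  5  $ L      end $          expand L → end L
  6  $ L end  end $          match end
  7  $ L      $              expand L → C
  8  $ C      $              expand C → epsilon
Accept reached after 8 steps.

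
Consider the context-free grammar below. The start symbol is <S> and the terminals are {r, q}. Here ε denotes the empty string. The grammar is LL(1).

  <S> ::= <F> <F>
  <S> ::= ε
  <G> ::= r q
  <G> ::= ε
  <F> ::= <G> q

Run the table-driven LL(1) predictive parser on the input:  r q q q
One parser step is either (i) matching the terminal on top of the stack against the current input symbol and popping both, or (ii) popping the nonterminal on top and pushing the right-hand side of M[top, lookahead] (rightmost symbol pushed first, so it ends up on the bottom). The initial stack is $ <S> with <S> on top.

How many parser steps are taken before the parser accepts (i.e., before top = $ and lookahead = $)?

9

step 1: stack=$ <S>  input=r q q q $  — expand <S> ::= <F> <F>
step 2: stack=$ <F> <F>  input=r q q q $  — expand <F> ::= <G> q
step 3: stack=$ <F> q <G>  input=r q q q $  — expand <G> ::= r q
step 4: stack=$ <F> q q r  input=r q q q $  — match r
step 5: stack=$ <F> q q  input=q q q $  — match q
step 6: stack=$ <F> q  input=q q $  — match q
step 7: stack=$ <F>  input=q $  — expand <F> ::= <G> q
step 8: stack=$ q <G>  input=q $  — expand <G> ::= ε
step 9: stack=$ q  input=q $  — match q
Accept reached after 9 steps.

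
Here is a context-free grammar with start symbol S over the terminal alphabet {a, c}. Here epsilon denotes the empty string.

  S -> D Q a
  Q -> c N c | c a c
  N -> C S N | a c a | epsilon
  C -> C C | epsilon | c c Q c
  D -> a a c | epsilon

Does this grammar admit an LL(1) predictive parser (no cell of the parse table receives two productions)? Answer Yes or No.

No

FIRST(S) = {a, c}
FIRST(Q) = {c}
FIRST(N) = {epsilon, a, c}
FIRST(C) = {epsilon, c}
FIRST(D) = {epsilon, a}
FOLLOW(S) = {$, a, c}
FOLLOW(Q) = {a, c}
FOLLOW(N) = {c}
FOLLOW(C) = {a, c}
FOLLOW(D) = {c}
Cell M[C, a] receives both C -> C C and C -> epsilon — the grammar is not LL(1).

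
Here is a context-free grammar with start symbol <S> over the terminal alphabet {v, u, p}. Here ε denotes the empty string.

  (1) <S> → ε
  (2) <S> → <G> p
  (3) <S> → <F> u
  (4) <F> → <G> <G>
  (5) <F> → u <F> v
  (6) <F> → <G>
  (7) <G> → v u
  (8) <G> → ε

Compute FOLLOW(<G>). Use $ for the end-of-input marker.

{p, u, v}

FIRST(<G>) = {ε, v}
FIRST(<F>) = {ε, u, v}  (via <G> <G>, <G>)
FIRST(<S>) = {ε, p, u, v}  (via <G> p, <F> u)
FOLLOW(<S>) includes $ since <S> is the start symbol.
FOLLOW(<S>): <S> appears on no right-hand side. Thus FOLLOW(<S>) = {$}.
FOLLOW(<F>): in <S>→<F> u, <F> is followed by u with FIRST {u}; in <F>→u <F> v, <F> is followed by v with FIRST {v}. Thus FOLLOW(<F>) = {u, v}.
FOLLOW(<G>): in <S>→<G> p, <G> is followed by p with FIRST {p}; in <F>→<G> <G> (occurrence 1), <G> is followed by <G> with FIRST {ε, v}; in <F>→<G> <G> (occurrence 1), the suffix after <G> is nullable, so FOLLOW(<G>) ⊇ FOLLOW(<F>) = {u, v}; in <F>→<G> <G> (occurrence 2), the suffix after <G> is empty, so FOLLOW(<G>) ⊇ FOLLOW(<F>) = {u, v}; in <F>→<G>, the suffix after <G> is empty, so FOLLOW(<G>) ⊇ FOLLOW(<F>) = {u, v}. Thus FOLLOW(<G>) = {p, u, v}.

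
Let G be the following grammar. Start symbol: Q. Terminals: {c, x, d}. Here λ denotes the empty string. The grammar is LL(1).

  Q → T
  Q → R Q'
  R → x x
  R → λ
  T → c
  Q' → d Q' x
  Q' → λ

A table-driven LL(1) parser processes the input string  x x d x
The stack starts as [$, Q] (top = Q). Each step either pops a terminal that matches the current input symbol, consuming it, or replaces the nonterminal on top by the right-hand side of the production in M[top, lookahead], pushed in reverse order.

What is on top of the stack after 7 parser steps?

step 1: stack=$ Q  input=x x d x $  — expand Q → R Q'
step 2: stack=$ Q' R  input=x x d x $  — expand R → x x
step 3: stack=$ Q' x x  input=x x d x $  — match x
step 4: stack=$ Q' x  input=x d x $  — match x
step 5: stack=$ Q'  input=d x $  — expand Q' → d Q' x
step 6: stack=$ x Q' d  input=d x $  — match d
step 7: stack=$ x Q'  input=x $  — expand Q' → λ
Stack after step 7: $ x (top = x).

x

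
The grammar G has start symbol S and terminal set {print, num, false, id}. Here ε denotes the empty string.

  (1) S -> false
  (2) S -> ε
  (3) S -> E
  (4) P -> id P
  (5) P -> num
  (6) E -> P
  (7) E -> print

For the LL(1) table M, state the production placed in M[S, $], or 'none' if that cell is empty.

S -> ε

FIRST(P): from P->id P we get {id}; from P->num we get {num}. So FIRST(P) = {id, num}.
FIRST(E): from E->P we get {id, num}; from E->print we get {print}. So FIRST(E) = {id, num, print}.
FIRST(S): from S->false we get {false}; from S->ε we get {ε}; from S->E we get {id, num, print}. So FIRST(S) = {ε, false, id, num, print}.
FOLLOW(S) includes $ since S is the start symbol.
FOLLOW(S): S appears on no right-hand side. Thus FOLLOW(S) = {$}.
For S -> false: FIRST(false) = {false}, so it goes in M[S, t] for t ∈ {false}.
For S -> ε: FIRST(ε) = {ε}, so it goes in M[S, t] for t ∈ {}; since ε ∈ FIRST, also for every t ∈ FOLLOW(S) = {$}.
For S -> E: FIRST(E) = {id, num, print}, so it goes in M[S, t] for t ∈ {id, num, print}.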